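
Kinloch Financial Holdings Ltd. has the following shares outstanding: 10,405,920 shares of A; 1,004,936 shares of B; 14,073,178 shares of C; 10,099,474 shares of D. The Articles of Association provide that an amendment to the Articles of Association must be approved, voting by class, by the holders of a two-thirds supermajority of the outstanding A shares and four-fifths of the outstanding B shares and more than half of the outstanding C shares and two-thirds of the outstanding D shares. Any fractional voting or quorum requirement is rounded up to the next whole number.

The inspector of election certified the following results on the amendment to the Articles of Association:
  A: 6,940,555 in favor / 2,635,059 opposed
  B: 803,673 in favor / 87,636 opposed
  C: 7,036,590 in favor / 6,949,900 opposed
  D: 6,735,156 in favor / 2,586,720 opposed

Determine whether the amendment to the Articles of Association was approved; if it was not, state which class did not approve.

Not approved — the B shares did not give the required vote.

A: 2/3 of 10405920 = 6937280; 6,937,280 required, 6,940,555 in favor — approved.
B: 4/5 of 1004936 = 803948.80, rounded up to 803949; 803,949 required, 803,673 in favor — not approved.
C: a majority of 14073178 is 7036590; 7,036,590 required, 7,036,590 in favor — approved.
D: 2/3 of 10099474 = 6732982.67, rounded up to 6732983; 6,732,983 required, 6,735,156 in favor — approved.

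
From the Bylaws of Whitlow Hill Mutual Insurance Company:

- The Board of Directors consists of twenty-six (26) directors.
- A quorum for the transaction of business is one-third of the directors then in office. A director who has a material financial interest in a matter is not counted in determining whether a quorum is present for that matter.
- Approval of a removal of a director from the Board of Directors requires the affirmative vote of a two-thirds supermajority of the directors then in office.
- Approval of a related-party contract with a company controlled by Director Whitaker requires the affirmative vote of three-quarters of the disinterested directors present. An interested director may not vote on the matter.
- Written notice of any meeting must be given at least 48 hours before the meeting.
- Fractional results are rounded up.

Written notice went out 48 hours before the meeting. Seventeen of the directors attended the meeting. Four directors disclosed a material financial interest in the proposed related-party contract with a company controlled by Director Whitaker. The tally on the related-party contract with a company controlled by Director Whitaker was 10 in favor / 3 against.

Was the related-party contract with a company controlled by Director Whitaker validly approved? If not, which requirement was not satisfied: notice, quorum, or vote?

Valid — all requirements satisfied.

Notice: 48 hours given; 48 required (48 ≥ 48). Satisfied.
Quorum: 17 present, but the 4 interested directors do not count, leaving 13. Quorum is 9. Satisfied.
Vote: the related-party contract with a company controlled by Director Whitaker requires three-fourths of the disinterested directors present (17 − 4 = 13). 3/4 of 13 = 9.75, rounded up to 10, so 10 affirmative votes are needed; 10 voted in favor. Satisfied.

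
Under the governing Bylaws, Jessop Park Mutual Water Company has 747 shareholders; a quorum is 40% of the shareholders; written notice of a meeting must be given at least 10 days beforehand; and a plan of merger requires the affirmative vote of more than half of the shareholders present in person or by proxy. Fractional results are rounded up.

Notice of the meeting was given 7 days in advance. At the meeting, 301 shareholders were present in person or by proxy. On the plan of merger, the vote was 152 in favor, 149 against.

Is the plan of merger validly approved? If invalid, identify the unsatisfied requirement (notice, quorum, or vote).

Invalid — notice requirement not satisfied.

Notice: 7 days given; 10 required. Not satisfied.
Quorum: 40% of 747 = 298.80, rounded up to 299; 301 present. Satisfied.
Vote: requires a majority of those present (301); a majority of 301 is 151, so 151 needed; 152 in favor. Satisfied.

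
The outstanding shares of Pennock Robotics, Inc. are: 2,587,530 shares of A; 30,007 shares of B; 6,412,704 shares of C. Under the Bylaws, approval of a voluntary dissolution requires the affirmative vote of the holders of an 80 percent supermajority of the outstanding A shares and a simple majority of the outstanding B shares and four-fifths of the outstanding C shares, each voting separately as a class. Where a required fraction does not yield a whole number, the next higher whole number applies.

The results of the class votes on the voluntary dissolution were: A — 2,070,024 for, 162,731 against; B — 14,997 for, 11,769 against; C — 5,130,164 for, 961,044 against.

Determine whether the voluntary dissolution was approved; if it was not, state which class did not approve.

A: 4/5 of 2587530 = 2070024; 2,070,024 required, 2,070,024 in favor — approved.
B: a majority of 30007 is 15004; 15,004 required, 14,997 in favor — not approved.
C: 4/5 of 6412704 = 5130163.20, rounded up to 5130164; 5,130,164 required, 5,130,164 in favor — approved.

Not approved — the B shares did not give the required vote.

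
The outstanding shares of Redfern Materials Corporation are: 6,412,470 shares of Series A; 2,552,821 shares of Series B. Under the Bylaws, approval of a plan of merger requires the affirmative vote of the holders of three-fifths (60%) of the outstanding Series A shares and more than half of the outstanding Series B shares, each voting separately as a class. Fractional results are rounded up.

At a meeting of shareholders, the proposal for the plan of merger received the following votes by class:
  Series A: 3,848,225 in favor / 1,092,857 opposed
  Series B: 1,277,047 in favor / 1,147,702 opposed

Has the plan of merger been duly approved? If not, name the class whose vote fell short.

Series A: 3/5 of 6412470 = 3847482; 3,847,482 required, 3,848,225 in favor — approved.
Series B: a majority of 2552821 is 1276411; 1,276,411 required, 1,277,047 in favor — approved.

Approved — every class gave the required vote.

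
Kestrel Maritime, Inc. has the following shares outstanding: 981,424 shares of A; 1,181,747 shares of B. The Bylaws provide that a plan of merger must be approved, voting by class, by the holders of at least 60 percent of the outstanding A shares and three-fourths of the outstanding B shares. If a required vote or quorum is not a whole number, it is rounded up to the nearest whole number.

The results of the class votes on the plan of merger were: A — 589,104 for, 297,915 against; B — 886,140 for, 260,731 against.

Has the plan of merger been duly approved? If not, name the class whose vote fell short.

A: 3/5 of 981424 = 588854.40, rounded up to 588855; 588,855 required, 589,104 in favor — approved.
B: 3/4 of 1181747 = 886310.25, rounded up to 886311; 886,311 required, 886,140 in favor — not approved.

Not approved — the B shares did not give the required vote.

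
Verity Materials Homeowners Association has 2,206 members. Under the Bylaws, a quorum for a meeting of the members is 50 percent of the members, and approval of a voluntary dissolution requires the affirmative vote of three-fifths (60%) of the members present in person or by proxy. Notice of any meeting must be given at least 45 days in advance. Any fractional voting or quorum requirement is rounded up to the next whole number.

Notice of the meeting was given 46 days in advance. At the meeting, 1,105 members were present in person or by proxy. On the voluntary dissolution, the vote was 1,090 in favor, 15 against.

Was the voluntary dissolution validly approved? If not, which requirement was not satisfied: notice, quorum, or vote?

Valid — all requirements satisfied.

Notice: 46 days given; 45 required. Satisfied.
Quorum: 50% of 2,206 = 1,103; 1,105 present. Satisfied.
Vote: requires three-fifths of those present (1,105); 3/5 of 1105 = 663, so 663 needed; 1,090 in favor. Satisfied.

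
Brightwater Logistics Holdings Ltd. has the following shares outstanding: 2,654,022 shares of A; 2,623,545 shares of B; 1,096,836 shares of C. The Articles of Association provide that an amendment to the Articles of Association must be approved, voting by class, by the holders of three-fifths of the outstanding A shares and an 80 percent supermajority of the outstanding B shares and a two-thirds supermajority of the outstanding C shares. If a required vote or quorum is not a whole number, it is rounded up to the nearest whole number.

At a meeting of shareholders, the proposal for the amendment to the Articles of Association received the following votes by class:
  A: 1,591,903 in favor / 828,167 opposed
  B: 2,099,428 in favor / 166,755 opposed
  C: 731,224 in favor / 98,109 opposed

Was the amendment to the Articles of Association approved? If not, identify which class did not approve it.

A: 3/5 of 2654022 = 1592413.20, rounded up to 1592414; 1,592,414 required, 1,591,903 in favor — not approved.
B: 4/5 of 2623545 = 2098836; 2,098,836 required, 2,099,428 in favor — approved.
C: 2/3 of 1096836 = 731224; 731,224 required, 731,224 in favor — approved.

Not approved — the A shares did not give the required vote.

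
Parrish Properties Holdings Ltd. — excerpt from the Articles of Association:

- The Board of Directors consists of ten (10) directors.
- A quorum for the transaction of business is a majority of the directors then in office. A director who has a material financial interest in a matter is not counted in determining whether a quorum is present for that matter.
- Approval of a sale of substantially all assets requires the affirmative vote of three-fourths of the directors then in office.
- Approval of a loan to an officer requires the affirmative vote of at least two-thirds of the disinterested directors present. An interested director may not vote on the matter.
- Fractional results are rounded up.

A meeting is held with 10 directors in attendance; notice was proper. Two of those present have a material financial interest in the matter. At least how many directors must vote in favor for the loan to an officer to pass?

The loan to an officer requires two-thirds of the disinterested directors present (10 − 2 = 8).
2/3 of 8 = 5.33, rounded up to 6.

6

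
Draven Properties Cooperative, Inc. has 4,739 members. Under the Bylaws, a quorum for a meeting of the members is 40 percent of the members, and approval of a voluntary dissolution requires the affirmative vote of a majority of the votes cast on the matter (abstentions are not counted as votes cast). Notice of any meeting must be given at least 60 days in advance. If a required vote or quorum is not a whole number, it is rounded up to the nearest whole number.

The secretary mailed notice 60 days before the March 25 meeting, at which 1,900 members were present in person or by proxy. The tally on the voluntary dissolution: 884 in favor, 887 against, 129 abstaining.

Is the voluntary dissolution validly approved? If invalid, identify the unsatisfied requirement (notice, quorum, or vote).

Notice: 60 days given; 60 required. Satisfied.
Quorum: 40% of 4,739 = 1,895.60, rounded up to 1,896; 1,900 present. Satisfied.
Vote: requires a majority of the votes cast (1,900 − 129 abstaining = 1,771); a majority of 1771 is 886, so 886 needed; 884 in favor. Not satisfied.

Invalid — vote requirement not satisfied.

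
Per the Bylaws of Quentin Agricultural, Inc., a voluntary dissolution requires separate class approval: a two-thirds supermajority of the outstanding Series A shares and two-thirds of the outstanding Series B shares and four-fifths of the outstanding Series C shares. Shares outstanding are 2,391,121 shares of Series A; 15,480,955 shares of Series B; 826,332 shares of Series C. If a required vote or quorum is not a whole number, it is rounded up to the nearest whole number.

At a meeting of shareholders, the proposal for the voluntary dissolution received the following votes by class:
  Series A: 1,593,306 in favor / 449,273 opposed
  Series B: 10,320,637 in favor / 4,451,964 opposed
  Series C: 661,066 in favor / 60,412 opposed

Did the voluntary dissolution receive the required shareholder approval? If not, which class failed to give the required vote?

Not approved — the Series A shares did not give the required vote.

Series A: 2/3 of 2391121 = 1594080.67, rounded up to 1594081; 1,594,081 required, 1,593,306 in favor — not approved.
Series B: 2/3 of 15480955 = 10320636.67, rounded up to 10320637; 10,320,637 required, 10,320,637 in favor — approved.
Series C: 4/5 of 826332 = 661065.60, rounded up to 661066; 661,066 required, 661,066 in favor — approved.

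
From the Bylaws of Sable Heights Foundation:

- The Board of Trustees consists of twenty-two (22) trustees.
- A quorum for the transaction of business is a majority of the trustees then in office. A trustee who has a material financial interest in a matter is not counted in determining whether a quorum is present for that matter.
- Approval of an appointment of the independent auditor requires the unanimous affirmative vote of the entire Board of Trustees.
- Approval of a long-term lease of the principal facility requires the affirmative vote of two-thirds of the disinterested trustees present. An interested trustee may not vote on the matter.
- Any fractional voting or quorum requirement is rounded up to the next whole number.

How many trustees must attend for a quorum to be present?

12

A majority of 22 is 12.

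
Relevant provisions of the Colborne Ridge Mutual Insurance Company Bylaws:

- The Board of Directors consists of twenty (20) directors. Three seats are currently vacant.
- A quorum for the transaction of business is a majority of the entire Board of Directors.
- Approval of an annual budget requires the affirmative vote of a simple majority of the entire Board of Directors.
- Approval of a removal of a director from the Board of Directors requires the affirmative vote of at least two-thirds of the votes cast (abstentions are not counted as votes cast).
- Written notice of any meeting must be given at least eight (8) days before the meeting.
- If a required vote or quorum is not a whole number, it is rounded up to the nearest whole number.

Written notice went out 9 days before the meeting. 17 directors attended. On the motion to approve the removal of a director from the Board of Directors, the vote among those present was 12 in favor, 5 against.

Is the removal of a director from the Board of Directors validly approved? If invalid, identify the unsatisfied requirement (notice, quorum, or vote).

Valid — all requirements satisfied.

Notice: 9 days given; 8 required (9 ≥ 8). Satisfied.
Quorum: 17 present; quorum is 11. Satisfied.
Vote: the removal of a director from the Board of Directors requires two-thirds of the votes cast (17). 2/3 of 17 = 11.33, rounded up to 12, so 12 affirmative votes are needed; 12 voted in favor. Satisfied.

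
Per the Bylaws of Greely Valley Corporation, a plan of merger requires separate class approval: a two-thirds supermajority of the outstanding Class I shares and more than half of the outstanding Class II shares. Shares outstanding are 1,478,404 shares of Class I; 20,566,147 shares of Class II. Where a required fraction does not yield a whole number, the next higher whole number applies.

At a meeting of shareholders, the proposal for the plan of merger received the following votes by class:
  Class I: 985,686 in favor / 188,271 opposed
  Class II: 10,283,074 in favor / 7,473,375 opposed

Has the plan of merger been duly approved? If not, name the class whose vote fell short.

Class I: 2/3 of 1478404 = 985602.67, rounded up to 985603; 985,603 required, 985,686 in favor — approved.
Class II: a majority of 20566147 is 10283074; 10,283,074 required, 10,283,074 in favor — approved.

Approved — every class gave the required vote.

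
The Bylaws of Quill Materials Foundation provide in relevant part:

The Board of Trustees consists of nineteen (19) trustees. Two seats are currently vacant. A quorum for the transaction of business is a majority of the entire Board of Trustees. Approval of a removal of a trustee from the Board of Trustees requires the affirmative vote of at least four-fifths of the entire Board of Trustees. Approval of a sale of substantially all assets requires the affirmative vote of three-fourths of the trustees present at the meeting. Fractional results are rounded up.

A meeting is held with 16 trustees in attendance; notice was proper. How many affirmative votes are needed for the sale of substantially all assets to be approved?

12

The sale of substantially all assets requires three-fourths of the trustees present (16).
3/4 of 16 = 12.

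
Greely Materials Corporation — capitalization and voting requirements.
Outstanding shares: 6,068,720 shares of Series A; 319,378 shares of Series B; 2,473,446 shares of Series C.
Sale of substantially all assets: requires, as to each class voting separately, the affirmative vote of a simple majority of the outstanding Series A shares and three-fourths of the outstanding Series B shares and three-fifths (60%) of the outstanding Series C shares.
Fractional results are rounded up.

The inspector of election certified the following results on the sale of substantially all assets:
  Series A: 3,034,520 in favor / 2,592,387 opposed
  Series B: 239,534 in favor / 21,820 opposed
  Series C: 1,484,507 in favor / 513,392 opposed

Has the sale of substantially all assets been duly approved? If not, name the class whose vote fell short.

Approved — every class gave the required vote.

Series A: a majority of 6068720 is 3034361; 3,034,361 required, 3,034,520 in favor — approved.
Series B: 3/4 of 319378 = 239533.50, rounded up to 239534; 239,534 required, 239,534 in favor — approved.
Series C: 3/5 of 2473446 = 1484067.60, rounded up to 1484068; 1,484,068 required, 1,484,507 in favor — approved.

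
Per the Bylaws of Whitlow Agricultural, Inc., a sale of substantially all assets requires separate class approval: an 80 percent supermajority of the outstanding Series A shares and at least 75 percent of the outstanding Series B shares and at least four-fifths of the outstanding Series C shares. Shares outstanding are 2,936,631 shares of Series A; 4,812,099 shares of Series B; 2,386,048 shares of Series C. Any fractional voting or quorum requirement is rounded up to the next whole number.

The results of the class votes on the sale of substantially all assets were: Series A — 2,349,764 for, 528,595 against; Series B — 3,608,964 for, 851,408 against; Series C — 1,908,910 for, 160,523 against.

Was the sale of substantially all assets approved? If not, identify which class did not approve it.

Series A: 4/5 of 2936631 = 2349304.80, rounded up to 2349305; 2,349,305 required, 2,349,764 in favor — approved.
Series B: 3/4 of 4812099 = 3609074.25, rounded up to 3609075; 3,609,075 required, 3,608,964 in favor — not approved.
Series C: 4/5 of 2386048 = 1908838.40, rounded up to 1908839; 1,908,839 required, 1,908,910 in favor — approved.

Not approved — the Series B shares did not give the required vote.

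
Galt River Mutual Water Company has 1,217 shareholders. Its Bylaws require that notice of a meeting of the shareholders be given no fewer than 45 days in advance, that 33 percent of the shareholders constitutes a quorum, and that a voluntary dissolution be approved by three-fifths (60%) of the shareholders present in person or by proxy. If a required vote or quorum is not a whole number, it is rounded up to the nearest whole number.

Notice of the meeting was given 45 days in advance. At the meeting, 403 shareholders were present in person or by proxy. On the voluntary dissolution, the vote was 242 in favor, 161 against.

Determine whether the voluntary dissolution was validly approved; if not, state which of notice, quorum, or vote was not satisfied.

Notice: 45 days given; 45 required. Satisfied.
Quorum: 33% of 1,217 = 401.61, rounded up to 402; 403 present. Satisfied.
Vote: requires three-fifths of those present (403); 3/5 of 403 = 241.80, rounded up to 242, so 242 needed; 242 in favor. Satisfied.

Valid — all requirements satisfied.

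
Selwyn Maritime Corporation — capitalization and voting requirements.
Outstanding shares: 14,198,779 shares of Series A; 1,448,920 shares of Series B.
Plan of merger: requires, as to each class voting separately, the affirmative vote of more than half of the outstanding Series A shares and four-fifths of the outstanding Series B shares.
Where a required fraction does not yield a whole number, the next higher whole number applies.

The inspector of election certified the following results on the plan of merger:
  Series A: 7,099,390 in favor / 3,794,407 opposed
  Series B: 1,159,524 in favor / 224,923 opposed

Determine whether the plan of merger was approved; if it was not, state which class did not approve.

Approved — every class gave the required vote.

Series A: a majority of 14198779 is 7099390; 7,099,390 required, 7,099,390 in favor — approved.
Series B: 4/5 of 1448920 = 1159136; 1,159,136 required, 1,159,524 in favor — approved.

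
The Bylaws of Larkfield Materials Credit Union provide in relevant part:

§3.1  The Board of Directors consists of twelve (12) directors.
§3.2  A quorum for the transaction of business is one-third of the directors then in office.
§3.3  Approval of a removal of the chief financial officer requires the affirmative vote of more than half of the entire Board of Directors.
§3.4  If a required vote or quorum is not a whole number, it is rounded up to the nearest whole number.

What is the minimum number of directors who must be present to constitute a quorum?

1/3 of 12 = 4.

4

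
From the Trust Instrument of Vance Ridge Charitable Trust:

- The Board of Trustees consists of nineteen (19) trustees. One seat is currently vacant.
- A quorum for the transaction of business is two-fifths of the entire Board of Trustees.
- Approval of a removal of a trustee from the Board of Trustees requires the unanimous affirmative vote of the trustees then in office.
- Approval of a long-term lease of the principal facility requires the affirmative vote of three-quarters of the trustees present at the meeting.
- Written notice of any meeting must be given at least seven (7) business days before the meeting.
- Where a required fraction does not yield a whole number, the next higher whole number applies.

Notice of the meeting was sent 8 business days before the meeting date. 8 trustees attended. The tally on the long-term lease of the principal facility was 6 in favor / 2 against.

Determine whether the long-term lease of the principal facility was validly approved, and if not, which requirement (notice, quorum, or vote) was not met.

Valid — all requirements satisfied.

Notice: 8 business days given; 7 required (8 ≥ 7). Satisfied.
Quorum: 8 present; quorum is 8. Satisfied.
Vote: the long-term lease of the principal facility requires three-fourths of the trustees present (8). 3/4 of 8 = 6, so 6 affirmative votes are needed; 6 voted in favor. Satisfied.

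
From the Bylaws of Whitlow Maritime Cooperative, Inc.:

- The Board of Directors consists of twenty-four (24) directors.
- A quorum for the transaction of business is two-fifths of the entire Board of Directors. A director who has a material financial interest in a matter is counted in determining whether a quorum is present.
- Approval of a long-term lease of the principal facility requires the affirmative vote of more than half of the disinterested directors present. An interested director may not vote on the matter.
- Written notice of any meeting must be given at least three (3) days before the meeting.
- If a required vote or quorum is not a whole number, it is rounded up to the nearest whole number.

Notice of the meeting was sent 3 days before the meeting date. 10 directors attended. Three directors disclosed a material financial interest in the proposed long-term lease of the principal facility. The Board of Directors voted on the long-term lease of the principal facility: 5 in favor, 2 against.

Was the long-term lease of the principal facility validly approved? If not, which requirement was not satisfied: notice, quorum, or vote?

Notice: 3 days given; 3 required (3 ≥ 3). Satisfied.
Quorum: 10 present (interested directors count toward quorum); quorum is 10. Satisfied.
Vote: the long-term lease of the principal facility requires a majority of the disinterested directors present (10 − 3 = 7). A majority of 7 is 4, so 4 affirmative votes are needed; 5 voted in favor. Satisfied.

Valid — all requirements satisfied.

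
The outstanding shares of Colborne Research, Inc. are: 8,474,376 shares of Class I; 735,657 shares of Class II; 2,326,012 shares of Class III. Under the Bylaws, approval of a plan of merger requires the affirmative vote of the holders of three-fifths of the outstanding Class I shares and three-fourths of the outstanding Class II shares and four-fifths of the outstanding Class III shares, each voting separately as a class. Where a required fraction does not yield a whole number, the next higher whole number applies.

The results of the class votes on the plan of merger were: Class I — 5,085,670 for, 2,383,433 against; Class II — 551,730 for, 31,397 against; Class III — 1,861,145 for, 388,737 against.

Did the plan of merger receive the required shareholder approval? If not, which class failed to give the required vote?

Class I: 3/5 of 8474376 = 5084625.60, rounded up to 5084626; 5,084,626 required, 5,085,670 in favor — approved.
Class II: 3/4 of 735657 = 551742.75, rounded up to 551743; 551,743 required, 551,730 in favor — not approved.
Class III: 4/5 of 2326012 = 1860809.60, rounded up to 1860810; 1,860,810 required, 1,861,145 in favor — approved.

Not approved — the Class II shares did not give the required vote.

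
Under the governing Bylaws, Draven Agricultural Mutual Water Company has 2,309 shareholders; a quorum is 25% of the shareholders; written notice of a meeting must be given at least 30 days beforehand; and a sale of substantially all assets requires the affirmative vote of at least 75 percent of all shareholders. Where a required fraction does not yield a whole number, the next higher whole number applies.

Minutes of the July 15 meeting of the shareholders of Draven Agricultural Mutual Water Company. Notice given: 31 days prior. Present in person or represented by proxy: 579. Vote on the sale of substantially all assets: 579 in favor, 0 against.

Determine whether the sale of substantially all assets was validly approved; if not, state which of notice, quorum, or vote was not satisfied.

Invalid — vote requirement not satisfied.

Notice: 31 days given; 30 required. Satisfied.
Quorum: 25% of 2,309 = 577.25, rounded up to 578; 579 present. Satisfied.
Vote: requires three-fourths of all shareholders (2,309); 3/4 of 2309 = 1731.75, rounded up to 1732, so 1,732 needed; 579 in favor. Not satisfied.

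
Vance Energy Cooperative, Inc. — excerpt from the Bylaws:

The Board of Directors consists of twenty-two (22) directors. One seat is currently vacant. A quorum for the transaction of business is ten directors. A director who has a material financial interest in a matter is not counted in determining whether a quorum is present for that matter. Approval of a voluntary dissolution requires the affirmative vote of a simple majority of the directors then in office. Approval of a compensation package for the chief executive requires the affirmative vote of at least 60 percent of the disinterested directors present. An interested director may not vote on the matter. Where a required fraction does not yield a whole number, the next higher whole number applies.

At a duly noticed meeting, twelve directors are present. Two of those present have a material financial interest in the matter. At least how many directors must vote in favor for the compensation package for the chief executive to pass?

The compensation package for the chief executive requires three-fifths of the disinterested directors present (12 − 2 = 10).
3/5 of 10 = 6.

6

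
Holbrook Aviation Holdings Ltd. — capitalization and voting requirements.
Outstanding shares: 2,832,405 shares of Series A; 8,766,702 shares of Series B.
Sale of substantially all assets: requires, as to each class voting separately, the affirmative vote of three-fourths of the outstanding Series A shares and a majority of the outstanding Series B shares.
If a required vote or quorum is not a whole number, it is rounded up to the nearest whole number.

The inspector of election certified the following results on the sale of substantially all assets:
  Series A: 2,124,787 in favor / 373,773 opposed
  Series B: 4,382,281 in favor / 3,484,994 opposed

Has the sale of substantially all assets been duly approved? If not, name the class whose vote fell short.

Series A: 3/4 of 2832405 = 2124303.75, rounded up to 2124304; 2,124,304 required, 2,124,787 in favor — approved.
Series B: a majority of 8766702 is 4383352; 4,383,352 required, 4,382,281 in favor — not approved.

Not approved — the Series B shares did not give the required vote.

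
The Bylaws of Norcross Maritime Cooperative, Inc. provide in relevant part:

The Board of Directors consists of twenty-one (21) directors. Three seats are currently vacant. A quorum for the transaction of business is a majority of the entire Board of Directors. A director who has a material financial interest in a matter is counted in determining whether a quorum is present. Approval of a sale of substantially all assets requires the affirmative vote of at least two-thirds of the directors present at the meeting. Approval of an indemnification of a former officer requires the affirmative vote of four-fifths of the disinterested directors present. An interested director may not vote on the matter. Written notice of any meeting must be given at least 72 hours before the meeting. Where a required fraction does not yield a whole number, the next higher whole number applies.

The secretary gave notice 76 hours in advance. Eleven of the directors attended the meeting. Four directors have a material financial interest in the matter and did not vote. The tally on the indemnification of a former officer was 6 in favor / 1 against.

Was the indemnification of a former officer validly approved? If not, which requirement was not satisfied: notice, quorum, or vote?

Notice: 76 hours given; 72 required (76 ≥ 72). Satisfied.
Quorum: 11 present (interested directors count toward quorum); quorum is 11. Satisfied.
Vote: the indemnification of a former officer requires four-fifths of the disinterested directors present (11 − 4 = 7). 4/5 of 7 = 5.60, rounded up to 6, so 6 affirmative votes are needed; 6 voted in favor. Satisfied.

Valid — all requirements satisfied.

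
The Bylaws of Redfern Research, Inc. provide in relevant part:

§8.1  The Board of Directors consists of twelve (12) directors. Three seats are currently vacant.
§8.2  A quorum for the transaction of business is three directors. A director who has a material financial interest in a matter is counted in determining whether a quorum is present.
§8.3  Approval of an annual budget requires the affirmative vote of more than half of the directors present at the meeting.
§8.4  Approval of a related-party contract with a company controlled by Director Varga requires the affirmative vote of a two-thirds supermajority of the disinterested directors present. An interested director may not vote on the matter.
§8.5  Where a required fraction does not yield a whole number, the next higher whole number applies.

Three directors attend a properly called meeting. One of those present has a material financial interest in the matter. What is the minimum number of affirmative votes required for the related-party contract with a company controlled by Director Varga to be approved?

The related-party contract with a company controlled by Director Varga requires two-thirds of the disinterested directors present (3 − 1 = 2).
2/3 of 2 = 1.33, rounded up to 2.

2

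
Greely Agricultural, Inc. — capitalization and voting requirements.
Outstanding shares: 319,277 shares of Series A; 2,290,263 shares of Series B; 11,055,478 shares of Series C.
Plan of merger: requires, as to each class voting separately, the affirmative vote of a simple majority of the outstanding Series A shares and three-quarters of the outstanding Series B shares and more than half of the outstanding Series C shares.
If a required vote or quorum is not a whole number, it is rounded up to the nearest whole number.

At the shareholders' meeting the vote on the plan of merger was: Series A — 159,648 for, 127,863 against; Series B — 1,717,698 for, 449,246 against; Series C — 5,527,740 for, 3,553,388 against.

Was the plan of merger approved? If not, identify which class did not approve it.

Approved — every class gave the required vote.

Series A: a majority of 319277 is 159639; 159,639 required, 159,648 in favor — approved.
Series B: 3/4 of 2290263 = 1717697.25, rounded up to 1717698; 1,717,698 required, 1,717,698 in favor — approved.
Series C: a majority of 11055478 is 5527740; 5,527,740 required, 5,527,740 in favor — approved.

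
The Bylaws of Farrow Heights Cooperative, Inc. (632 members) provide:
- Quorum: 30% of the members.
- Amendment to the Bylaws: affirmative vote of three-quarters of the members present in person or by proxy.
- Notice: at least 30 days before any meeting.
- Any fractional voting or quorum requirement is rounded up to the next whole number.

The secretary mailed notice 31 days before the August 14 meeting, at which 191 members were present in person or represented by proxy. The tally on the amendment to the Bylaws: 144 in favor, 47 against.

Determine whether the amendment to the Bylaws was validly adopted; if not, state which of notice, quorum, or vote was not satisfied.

Valid — all requirements satisfied.

Notice: 31 days given; 30 required. Satisfied.
Quorum: 30% of 632 = 189.60, rounded up to 190; 191 present. Satisfied.
Vote: requires three-fourths of those present (191); 3/4 of 191 = 143.25, rounded up to 144, so 144 needed; 144 in favor. Satisfied.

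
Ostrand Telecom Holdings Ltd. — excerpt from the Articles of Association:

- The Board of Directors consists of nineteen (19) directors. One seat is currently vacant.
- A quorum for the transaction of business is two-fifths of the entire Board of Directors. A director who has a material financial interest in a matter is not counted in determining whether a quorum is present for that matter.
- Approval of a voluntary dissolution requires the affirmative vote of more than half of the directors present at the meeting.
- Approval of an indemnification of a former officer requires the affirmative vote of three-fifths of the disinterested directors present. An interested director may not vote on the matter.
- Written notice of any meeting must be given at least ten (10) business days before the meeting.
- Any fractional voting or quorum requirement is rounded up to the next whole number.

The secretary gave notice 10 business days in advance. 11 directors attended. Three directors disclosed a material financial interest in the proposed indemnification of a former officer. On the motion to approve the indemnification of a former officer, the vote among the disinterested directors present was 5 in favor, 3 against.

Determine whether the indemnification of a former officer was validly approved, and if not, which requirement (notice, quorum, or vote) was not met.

Valid — all requirements satisfied.

Notice: 10 business days given; 10 required (10 ≥ 10). Satisfied.
Quorum: 11 present, but the 3 interested directors do not count, leaving 8. Quorum is 8. Satisfied.
Vote: the indemnification of a former officer requires three-fifths of the disinterested directors present (11 − 3 = 8). 3/5 of 8 = 4.80, rounded up to 5, so 5 affirmative votes are needed; 5 voted in favor. Satisfied.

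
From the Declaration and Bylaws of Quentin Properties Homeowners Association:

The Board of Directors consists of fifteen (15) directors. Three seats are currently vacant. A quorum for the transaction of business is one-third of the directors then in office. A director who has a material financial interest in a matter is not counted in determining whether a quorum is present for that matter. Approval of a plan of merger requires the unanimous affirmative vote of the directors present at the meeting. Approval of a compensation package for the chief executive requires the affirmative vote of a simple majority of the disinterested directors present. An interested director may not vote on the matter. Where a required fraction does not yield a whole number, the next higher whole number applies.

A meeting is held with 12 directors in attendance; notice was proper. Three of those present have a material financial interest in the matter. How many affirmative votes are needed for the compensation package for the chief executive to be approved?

5

The compensation package for the chief executive requires a majority of the disinterested directors present (12 − 3 = 9).
A majority of 9 is 5.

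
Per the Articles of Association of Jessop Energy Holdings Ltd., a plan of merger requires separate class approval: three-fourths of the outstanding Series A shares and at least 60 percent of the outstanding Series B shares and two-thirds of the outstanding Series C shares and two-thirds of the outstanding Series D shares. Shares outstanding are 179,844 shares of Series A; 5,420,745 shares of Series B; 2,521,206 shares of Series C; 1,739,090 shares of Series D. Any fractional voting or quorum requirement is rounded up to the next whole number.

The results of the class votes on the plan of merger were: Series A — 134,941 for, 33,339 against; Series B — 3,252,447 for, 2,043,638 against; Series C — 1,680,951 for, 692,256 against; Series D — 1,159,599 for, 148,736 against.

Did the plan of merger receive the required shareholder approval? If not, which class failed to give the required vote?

Approved — every class gave the required vote.

Series A: 3/4 of 179844 = 134883; 134,883 required, 134,941 in favor — approved.
Series B: 3/5 of 5420745 = 3252447; 3,252,447 required, 3,252,447 in favor — approved.
Series C: 2/3 of 2521206 = 1680804; 1,680,804 required, 1,680,951 in favor — approved.
Series D: 2/3 of 1739090 = 1159393.33, rounded up to 1159394; 1,159,394 required, 1,159,599 in favor — approved.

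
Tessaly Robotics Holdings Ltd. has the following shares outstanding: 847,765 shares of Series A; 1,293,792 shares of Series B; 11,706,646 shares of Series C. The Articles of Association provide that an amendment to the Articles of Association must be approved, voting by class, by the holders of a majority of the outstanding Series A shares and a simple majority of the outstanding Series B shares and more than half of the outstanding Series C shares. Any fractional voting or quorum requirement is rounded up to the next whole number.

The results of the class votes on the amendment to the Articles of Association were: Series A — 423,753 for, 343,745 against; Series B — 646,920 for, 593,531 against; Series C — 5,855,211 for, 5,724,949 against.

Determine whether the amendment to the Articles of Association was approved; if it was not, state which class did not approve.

Series A: a majority of 847765 is 423883; 423,883 required, 423,753 in favor — not approved.
Series B: a majority of 1293792 is 646897; 646,897 required, 646,920 in favor — approved.
Series C: a majority of 11706646 is 5853324; 5,853,324 required, 5,855,211 in favor — approved.

Not approved — the Series A shares did not give the required vote.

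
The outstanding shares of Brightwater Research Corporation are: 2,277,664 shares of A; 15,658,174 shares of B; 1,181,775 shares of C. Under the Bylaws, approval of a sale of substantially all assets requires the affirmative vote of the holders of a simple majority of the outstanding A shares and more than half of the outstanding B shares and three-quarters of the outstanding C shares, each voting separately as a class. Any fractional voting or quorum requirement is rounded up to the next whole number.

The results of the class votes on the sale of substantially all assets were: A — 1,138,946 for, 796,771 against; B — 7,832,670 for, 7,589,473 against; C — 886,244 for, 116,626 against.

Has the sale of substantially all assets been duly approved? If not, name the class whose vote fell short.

Not approved — the C shares did not give the required vote.

A: a majority of 2277664 is 1138833; 1,138,833 required, 1,138,946 in favor — approved.
B: a majority of 15658174 is 7829088; 7,829,088 required, 7,832,670 in favor — approved.
C: 3/4 of 1181775 = 886331.25, rounded up to 886332; 886,332 required, 886,244 in favor — not approved.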